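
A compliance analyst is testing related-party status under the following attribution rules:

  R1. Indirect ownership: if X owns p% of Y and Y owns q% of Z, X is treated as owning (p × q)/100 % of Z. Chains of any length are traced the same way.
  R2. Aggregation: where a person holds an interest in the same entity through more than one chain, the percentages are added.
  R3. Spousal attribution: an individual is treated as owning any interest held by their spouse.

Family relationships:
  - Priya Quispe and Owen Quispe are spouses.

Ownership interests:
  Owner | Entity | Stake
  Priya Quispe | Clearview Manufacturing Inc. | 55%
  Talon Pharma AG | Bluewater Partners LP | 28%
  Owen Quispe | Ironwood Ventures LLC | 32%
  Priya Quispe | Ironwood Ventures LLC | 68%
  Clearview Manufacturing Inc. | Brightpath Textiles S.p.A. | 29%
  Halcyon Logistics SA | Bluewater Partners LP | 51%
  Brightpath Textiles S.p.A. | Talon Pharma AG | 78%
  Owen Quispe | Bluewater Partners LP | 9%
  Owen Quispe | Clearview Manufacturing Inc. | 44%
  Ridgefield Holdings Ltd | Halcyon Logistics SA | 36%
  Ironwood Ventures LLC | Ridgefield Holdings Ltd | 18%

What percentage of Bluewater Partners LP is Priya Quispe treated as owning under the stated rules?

18.575064%

By spousal attribution (R3), Priya Quispe is treated as also owning Owen Quispe's interest in Ironwood Ventures LLC, giving 68% + 32% = 100%.
By spousal attribution (R3), Priya Quispe is treated as also owning Owen Quispe's interest in Clearview Manufacturing Inc, giving 55% + 44% = 99%.
By spousal attribution (R3), Priya Quispe is treated as owning Owen Quispe's 9% interest in Bluewater Partners LP.
Chain via Ironwood Ventures LLC → Ridgefield Holdings Ltd → Halcyon Logistics SA (R1): 100% × 18% × 36% × 51% = 3.3048% of Bluewater Partners LP.
Chain via Clearview Manufacturing Inc. → Brightpath Textiles S.p.A. → Talon Pharma AG (R1): 99% × 29% × 78% × 28% = 6.270264% of Bluewater Partners LP.
Direct interest in Bluewater Partners LP: 9%.
Aggregating (R2): 3.3048% + 6.270264% + 9% = 18.575064%.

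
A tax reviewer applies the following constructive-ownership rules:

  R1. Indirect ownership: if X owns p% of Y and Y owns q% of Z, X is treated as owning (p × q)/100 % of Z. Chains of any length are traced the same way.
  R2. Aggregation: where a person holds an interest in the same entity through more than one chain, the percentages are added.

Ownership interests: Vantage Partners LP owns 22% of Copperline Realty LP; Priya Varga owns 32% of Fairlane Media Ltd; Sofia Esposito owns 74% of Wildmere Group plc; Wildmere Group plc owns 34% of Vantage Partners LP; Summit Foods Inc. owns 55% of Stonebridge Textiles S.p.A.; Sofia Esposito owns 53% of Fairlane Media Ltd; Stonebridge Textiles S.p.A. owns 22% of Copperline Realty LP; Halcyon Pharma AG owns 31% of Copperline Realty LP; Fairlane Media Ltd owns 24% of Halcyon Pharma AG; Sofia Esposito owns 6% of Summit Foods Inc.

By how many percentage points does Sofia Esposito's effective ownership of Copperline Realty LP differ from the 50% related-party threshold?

39.7956

Chain via Summit Foods Inc. → Stonebridge Textiles S.p.A. (R1): 6% × 55% × 22% = 0.726% of Copperline Realty LP.
Chain via Fairlane Media Ltd → Halcyon Pharma AG (R1): 53% × 24% × 31% = 3.9432% of Copperline Realty LP.
Chain via Wildmere Group plc → Vantage Partners LP (R1): 74% × 34% × 22% = 5.5352% of Copperline Realty LP.
Aggregating (R2): 0.726% + 3.9432% + 5.5352% = 10.2044%.
10.2044% falls short of the 50% threshold by 39.7956 percentage points.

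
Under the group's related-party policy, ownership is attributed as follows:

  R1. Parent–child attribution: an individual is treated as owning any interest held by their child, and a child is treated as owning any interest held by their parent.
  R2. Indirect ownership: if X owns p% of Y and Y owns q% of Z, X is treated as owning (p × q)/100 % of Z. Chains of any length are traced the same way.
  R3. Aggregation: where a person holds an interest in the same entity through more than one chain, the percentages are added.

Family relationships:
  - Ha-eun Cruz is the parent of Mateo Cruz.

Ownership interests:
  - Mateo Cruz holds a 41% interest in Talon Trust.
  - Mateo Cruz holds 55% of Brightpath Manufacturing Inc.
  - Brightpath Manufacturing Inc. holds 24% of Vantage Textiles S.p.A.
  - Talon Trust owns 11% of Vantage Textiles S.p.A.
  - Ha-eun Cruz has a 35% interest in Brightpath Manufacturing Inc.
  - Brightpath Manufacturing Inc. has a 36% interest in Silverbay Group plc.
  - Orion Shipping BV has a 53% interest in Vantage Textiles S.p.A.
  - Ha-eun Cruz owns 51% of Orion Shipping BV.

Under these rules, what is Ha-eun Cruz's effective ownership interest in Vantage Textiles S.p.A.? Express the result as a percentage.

By parent–child attribution (R1), Ha-eun Cruz is treated as also owning Mateo Cruz's interest in Brightpath Manufacturing Inc, giving 35% + 55% = 90%.
By parent–child attribution (R1), Ha-eun Cruz is treated as owning Mateo Cruz's 41% interest in Talon Trust.
Chain via Brightpath Manufacturing Inc. (R2): 90% × 24% = 21.6% of Vantage Textiles S.p.A.
Chain via Orion Shipping BV (R2): 51% × 53% = 27.03% of Vantage Textiles S.p.A.
Chain via Talon Trust (R2): 41% × 11% = 4.51% of Vantage Textiles S.p.A.
Aggregating (R3): 21.6% + 27.03% + 4.51% = 53.14%.

53.14%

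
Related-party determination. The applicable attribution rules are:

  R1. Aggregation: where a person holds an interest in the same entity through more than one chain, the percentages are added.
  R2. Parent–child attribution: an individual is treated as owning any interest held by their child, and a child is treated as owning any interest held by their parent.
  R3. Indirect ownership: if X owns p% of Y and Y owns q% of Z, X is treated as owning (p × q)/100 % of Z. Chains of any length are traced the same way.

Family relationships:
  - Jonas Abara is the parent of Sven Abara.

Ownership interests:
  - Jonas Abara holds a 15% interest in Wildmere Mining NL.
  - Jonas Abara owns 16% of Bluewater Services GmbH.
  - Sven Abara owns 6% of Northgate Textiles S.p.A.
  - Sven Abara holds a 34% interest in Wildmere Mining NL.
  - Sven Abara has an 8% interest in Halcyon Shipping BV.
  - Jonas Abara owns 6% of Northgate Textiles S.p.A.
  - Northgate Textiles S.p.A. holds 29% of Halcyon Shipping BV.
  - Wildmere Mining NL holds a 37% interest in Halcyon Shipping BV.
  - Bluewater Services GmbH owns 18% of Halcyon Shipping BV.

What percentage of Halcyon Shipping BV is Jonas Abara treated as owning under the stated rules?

By parent–child attribution (R2), Jonas Abara is treated as also owning Sven Abara's interest in Northgate Textiles S.p.A, giving 6% + 6% = 12%.
By parent–child attribution (R2), Jonas Abara is treated as also owning Sven Abara's interest in Wildmere Mining NL, giving 15% + 34% = 49%.
By parent–child attribution (R2), Jonas Abara is treated as owning Sven Abara's 8% interest in Halcyon Shipping BV.
Chain via Northgate Textiles S.p.A. (R3): 12% × 29% = 3.48% of Halcyon Shipping BV.
Chain via Wildmere Mining NL (R3): 49% × 37% = 18.13% of Halcyon Shipping BV.
Chain via Bluewater Services GmbH (R3): 16% × 18% = 2.88% of Halcyon Shipping BV.
Direct interest in Halcyon Shipping BV: 8%.
Aggregating (R1): 3.48% + 18.13% + 2.88% + 8% = 32.49%.

32.49%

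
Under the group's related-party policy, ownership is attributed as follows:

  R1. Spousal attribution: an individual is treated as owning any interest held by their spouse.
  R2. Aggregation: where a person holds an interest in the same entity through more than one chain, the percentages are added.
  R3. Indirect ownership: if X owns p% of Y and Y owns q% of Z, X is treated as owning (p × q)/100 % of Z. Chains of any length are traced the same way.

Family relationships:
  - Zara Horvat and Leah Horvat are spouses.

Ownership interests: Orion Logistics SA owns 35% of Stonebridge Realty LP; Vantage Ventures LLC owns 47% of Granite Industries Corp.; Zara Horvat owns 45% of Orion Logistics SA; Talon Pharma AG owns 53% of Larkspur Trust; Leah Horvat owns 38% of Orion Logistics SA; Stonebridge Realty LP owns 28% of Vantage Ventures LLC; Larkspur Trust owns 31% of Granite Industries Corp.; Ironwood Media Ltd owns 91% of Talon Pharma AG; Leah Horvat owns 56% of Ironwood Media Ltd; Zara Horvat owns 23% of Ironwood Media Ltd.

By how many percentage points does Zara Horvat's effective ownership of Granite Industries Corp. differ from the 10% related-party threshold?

5.634507

By spousal attribution (R1), Zara Horvat is treated as also owning Leah Horvat's interest in Ironwood Media Ltd, giving 23% + 56% = 79%.
By spousal attribution (R1), Zara Horvat is treated as also owning Leah Horvat's interest in Orion Logistics SA, giving 45% + 38% = 83%.
Chain via Ironwood Media Ltd → Talon Pharma AG → Larkspur Trust (R3): 79% × 91% × 53% × 31% = 11.811527% of Granite Industries Corp.
Chain via Orion Logistics SA → Stonebridge Realty LP → Vantage Ventures LLC (R3): 83% × 35% × 28% × 47% = 3.82298% of Granite Industries Corp.
Aggregating (R2): 11.811527% + 3.82298% = 15.634507%.
15.634507% exceeds the 10% threshold by 5.634507 percentage points.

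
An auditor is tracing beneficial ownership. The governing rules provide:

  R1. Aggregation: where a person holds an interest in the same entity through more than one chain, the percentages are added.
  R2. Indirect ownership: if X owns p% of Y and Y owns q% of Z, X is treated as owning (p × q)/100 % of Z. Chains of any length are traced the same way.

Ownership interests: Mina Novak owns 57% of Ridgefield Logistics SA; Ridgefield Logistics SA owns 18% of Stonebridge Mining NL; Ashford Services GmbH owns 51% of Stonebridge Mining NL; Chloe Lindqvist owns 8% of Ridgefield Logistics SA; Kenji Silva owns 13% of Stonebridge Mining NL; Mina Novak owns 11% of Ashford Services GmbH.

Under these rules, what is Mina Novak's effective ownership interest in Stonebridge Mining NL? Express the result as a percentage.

15.87%

Chain via Ridgefield Logistics SA (R2): 57% × 18% = 10.26% of Stonebridge Mining NL.
Chain via Ashford Services GmbH (R2): 11% × 51% = 5.61% of Stonebridge Mining NL.
Aggregating (R1): 10.26% + 5.61% = 15.87%.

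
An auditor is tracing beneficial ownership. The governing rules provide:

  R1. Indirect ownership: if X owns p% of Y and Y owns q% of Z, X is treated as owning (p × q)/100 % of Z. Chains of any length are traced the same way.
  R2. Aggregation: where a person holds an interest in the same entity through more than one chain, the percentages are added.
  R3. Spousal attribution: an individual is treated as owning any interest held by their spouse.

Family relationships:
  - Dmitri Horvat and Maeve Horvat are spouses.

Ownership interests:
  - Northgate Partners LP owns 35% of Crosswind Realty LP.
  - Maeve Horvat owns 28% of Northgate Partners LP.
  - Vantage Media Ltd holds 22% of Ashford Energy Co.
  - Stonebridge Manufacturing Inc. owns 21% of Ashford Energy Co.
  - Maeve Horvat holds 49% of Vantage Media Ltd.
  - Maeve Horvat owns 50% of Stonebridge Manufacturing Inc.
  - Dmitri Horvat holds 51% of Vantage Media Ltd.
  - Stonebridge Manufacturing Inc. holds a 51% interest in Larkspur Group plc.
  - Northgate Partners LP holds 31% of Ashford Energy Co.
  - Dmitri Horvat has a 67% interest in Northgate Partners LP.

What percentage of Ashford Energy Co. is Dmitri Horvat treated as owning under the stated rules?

61.95%

By spousal attribution (R3), Dmitri Horvat is treated as also owning Maeve Horvat's interest in Northgate Partners LP, giving 67% + 28% = 95%.
By spousal attribution (R3), Dmitri Horvat is treated as also owning Maeve Horvat's interest in Vantage Media Ltd, giving 51% + 49% = 100%.
By spousal attribution (R3), Dmitri Horvat is treated as owning Maeve Horvat's 50% interest in Stonebridge Manufacturing Inc.
Chain via Northgate Partners LP (R1): 95% × 31% = 29.45% of Ashford Energy Co.
Chain via Vantage Media Ltd (R1): 100% × 22% = 22% of Ashford Energy Co.
Chain via Stonebridge Manufacturing Inc. (R1): 50% × 21% = 10.5% of Ashford Energy Co.
Aggregating (R2): 29.45% + 22% + 10.5% = 61.95%.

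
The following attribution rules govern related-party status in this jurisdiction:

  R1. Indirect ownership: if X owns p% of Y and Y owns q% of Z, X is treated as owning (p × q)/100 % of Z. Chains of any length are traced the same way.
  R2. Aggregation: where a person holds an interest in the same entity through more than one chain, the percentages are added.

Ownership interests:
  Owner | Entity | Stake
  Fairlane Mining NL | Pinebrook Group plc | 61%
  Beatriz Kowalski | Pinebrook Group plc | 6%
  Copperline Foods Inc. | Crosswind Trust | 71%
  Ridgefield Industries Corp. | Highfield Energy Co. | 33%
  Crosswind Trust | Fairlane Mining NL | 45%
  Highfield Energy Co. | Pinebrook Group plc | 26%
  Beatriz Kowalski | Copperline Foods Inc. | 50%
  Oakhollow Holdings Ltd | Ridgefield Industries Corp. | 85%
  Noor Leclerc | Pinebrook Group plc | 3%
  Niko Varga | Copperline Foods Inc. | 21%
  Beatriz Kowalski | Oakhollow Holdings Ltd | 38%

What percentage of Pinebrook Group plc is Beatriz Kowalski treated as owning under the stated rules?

18.51609%

Chain via Oakhollow Holdings Ltd → Ridgefield Industries Corp. → Highfield Energy Co. (R1): 38% × 85% × 33% × 26% = 2.77134% of Pinebrook Group plc.
Chain via Copperline Foods Inc. → Crosswind Trust → Fairlane Mining NL (R1): 50% × 71% × 45% × 61% = 9.74475% of Pinebrook Group plc.
Direct interest in Pinebrook Group plc: 6%.
Aggregating (R2): 2.77134% + 9.74475% + 6% = 18.51609%.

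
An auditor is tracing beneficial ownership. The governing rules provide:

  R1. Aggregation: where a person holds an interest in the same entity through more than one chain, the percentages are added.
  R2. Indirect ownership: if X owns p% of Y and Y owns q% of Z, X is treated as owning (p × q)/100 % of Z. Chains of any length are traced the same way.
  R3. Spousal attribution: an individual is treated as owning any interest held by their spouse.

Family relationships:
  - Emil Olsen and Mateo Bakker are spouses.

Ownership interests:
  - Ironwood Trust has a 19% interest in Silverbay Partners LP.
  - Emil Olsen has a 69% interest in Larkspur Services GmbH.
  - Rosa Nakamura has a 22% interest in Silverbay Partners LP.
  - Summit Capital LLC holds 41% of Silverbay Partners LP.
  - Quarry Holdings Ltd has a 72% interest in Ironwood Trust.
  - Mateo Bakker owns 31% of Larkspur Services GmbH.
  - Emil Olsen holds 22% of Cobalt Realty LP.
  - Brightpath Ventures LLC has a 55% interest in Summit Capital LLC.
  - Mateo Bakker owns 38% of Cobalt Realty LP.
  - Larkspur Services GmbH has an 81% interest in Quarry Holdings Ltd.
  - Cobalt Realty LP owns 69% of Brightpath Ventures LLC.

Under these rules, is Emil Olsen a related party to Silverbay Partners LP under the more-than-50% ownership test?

No

By spousal attribution (R3), Emil Olsen is treated as also owning Mateo Bakker's interest in Cobalt Realty LP, giving 22% + 38% = 60%.
By spousal attribution (R3), Emil Olsen is treated as also owning Mateo Bakker's interest in Larkspur Services GmbH, giving 69% + 31% = 100%.
Chain via Cobalt Realty LP → Brightpath Ventures LLC → Summit Capital LLC (R2): 60% × 69% × 55% × 41% = 9.3357% of Silverbay Partners LP.
Chain via Larkspur Services GmbH → Quarry Holdings Ltd → Ironwood Trust (R2): 100% × 81% × 72% × 19% = 11.0808% of Silverbay Partners LP.
Aggregating (R1): 9.3357% + 11.0808% = 20.4165%.
20.4165% does not exceed the 50% threshold, so Emil is not a related party to Silverbay Partners LP.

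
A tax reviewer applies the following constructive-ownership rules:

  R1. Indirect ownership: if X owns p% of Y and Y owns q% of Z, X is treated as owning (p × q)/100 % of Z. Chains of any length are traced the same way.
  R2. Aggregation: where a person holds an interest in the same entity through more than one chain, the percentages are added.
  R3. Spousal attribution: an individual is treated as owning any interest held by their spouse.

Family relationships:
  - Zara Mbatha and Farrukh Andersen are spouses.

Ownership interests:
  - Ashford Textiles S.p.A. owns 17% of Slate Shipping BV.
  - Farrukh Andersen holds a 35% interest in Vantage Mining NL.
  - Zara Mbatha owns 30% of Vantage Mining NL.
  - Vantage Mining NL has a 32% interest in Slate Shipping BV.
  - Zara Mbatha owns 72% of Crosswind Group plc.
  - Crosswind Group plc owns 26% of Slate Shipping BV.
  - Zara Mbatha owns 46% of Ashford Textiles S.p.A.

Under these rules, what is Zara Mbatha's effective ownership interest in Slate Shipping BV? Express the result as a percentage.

47.34%

By spousal attribution (R3), Zara Mbatha is treated as also owning Farrukh Andersen's interest in Vantage Mining NL, giving 30% + 35% = 65%.
Chain via Ashford Textiles S.p.A. (R1): 46% × 17% = 7.82% of Slate Shipping BV.
Chain via Crosswind Group plc (R1): 72% × 26% = 18.72% of Slate Shipping BV.
Chain via Vantage Mining NL (R1): 65% × 32% = 20.8% of Slate Shipping BV.
Aggregating (R2): 7.82% + 18.72% + 20.8% = 47.34%.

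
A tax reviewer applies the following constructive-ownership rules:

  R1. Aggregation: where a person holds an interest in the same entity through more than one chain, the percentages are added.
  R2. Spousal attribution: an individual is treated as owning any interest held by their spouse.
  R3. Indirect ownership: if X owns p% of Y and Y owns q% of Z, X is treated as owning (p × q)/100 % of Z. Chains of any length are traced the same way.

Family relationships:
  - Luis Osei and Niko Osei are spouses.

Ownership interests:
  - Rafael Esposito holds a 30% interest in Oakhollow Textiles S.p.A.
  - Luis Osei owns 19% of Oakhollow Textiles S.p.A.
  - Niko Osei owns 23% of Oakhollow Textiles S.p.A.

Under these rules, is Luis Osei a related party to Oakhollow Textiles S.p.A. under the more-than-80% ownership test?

No

By spousal attribution (R2), Luis Osei is treated as also owning Niko Osei's interest in Oakhollow Textiles S.p.A, giving 19% + 23% = 42%.
Direct interest in Oakhollow Textiles S.p.A: 42%.
42% does not exceed the 80% threshold, so Luis is not a related party to Oakhollow Textiles S.p.A.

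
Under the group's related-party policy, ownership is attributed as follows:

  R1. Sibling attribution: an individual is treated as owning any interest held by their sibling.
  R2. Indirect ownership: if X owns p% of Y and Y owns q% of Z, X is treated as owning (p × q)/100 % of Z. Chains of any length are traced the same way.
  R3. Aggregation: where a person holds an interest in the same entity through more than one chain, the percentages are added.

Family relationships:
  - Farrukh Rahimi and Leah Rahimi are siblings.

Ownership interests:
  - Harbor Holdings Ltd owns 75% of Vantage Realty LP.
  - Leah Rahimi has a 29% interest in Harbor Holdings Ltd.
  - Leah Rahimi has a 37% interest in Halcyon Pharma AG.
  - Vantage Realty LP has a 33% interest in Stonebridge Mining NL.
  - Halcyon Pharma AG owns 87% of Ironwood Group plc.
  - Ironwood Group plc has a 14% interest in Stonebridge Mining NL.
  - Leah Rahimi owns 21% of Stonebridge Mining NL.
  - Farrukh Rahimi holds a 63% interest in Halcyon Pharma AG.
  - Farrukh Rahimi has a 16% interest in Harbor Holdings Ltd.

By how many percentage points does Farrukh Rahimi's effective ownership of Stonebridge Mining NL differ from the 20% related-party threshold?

24.3175

By sibling attribution (R1), Farrukh Rahimi is treated as also owning Leah Rahimi's interest in Harbor Holdings Ltd, giving 16% + 29% = 45%.
By sibling attribution (R1), Farrukh Rahimi is treated as also owning Leah Rahimi's interest in Halcyon Pharma AG, giving 63% + 37% = 100%.
By sibling attribution (R1), Farrukh Rahimi is treated as owning Leah Rahimi's 21% interest in Stonebridge Mining NL.
Chain via Harbor Holdings Ltd → Vantage Realty LP (R2): 45% × 75% × 33% = 11.1375% of Stonebridge Mining NL.
Chain via Halcyon Pharma AG → Ironwood Group plc (R2): 100% × 87% × 14% = 12.18% of Stonebridge Mining NL.
Direct interest in Stonebridge Mining NL: 21%.
Aggregating (R3): 11.1375% + 12.18% + 21% = 44.3175%.
44.3175% exceeds the 20% threshold by 24.3175 percentage points.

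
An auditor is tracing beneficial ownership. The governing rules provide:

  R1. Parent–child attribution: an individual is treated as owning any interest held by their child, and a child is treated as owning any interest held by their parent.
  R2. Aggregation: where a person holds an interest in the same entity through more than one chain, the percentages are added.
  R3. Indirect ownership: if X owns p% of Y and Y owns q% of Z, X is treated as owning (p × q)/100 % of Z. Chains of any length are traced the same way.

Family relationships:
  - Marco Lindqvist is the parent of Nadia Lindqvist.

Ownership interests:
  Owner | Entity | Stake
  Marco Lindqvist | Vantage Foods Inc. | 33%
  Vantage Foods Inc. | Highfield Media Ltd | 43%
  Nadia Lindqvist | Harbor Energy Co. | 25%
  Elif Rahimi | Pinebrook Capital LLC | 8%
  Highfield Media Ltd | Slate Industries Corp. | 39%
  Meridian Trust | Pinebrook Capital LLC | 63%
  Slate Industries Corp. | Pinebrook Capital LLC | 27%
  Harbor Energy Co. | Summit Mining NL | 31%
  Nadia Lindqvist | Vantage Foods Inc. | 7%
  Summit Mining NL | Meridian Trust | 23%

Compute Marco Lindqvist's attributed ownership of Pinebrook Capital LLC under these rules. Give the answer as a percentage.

2.934135%

By parent–child attribution (R1), Marco Lindqvist is treated as also owning Nadia Lindqvist's interest in Vantage Foods Inc, giving 33% + 7% = 40%.
By parent–child attribution (R1), Marco Lindqvist is treated as owning Nadia Lindqvist's 25% interest in Harbor Energy Co.
Chain via Vantage Foods Inc. → Highfield Media Ltd → Slate Industries Corp. (R3): 40% × 43% × 39% × 27% = 1.81116% of Pinebrook Capital LLC.
Chain via Harbor Energy Co. → Summit Mining NL → Meridian Trust (R3): 25% × 31% × 23% × 63% = 1.122975% of Pinebrook Capital LLC.
Aggregating (R2): 1.81116% + 1.122975% = 2.934135%.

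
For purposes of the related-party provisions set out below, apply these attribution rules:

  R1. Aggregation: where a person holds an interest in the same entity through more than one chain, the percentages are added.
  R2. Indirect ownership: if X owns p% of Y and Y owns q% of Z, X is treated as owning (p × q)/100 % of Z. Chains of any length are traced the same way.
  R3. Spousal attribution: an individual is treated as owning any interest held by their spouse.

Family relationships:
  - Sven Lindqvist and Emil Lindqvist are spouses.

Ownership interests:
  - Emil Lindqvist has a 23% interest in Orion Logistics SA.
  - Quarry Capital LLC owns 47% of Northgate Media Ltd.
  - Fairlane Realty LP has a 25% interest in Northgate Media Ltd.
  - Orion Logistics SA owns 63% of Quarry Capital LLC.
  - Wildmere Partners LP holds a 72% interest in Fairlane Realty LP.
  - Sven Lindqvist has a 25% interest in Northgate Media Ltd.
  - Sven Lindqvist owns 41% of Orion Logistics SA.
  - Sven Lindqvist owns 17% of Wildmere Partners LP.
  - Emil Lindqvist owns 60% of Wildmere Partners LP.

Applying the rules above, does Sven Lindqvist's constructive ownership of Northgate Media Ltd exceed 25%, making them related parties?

Yes

By spousal attribution (R3), Sven Lindqvist is treated as also owning Emil Lindqvist's interest in Wildmere Partners LP, giving 17% + 60% = 77%.
By spousal attribution (R3), Sven Lindqvist is treated as also owning Emil Lindqvist's interest in Orion Logistics SA, giving 41% + 23% = 64%.
Chain via Wildmere Partners LP → Fairlane Realty LP (R2): 77% × 72% × 25% = 13.86% of Northgate Media Ltd.
Chain via Orion Logistics SA → Quarry Capital LLC (R2): 64% × 63% × 47% = 18.9504% of Northgate Media Ltd.
Direct interest in Northgate Media Ltd: 25%.
Aggregating (R1): 13.86% + 18.9504% + 25% = 57.8104%.
57.8104% exceeds the 25% threshold, so Sven is a related party to Northgate Media Ltd.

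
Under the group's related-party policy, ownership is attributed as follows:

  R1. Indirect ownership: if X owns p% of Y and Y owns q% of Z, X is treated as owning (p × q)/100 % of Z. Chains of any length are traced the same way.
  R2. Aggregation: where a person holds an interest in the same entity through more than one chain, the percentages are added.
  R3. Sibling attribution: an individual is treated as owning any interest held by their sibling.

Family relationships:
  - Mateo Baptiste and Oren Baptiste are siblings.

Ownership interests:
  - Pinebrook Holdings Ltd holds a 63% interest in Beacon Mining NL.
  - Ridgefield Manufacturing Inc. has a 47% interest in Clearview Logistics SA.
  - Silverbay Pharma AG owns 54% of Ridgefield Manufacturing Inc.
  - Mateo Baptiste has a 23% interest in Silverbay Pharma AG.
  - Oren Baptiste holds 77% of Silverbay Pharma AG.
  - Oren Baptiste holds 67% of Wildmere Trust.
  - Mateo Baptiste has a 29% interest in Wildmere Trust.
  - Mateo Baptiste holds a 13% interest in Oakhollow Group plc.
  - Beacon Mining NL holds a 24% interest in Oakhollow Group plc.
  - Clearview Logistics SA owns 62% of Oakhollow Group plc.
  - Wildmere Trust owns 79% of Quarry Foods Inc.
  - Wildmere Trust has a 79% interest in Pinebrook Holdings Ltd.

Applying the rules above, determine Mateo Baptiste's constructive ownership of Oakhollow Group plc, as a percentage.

40.202608%

By sibling attribution (R3), Mateo Baptiste is treated as also owning Oren Baptiste's interest in Silverbay Pharma AG, giving 23% + 77% = 100%.
By sibling attribution (R3), Mateo Baptiste is treated as also owning Oren Baptiste's interest in Wildmere Trust, giving 29% + 67% = 96%.
Chain via Silverbay Pharma AG → Ridgefield Manufacturing Inc. → Clearview Logistics SA (R1): 100% × 54% × 47% × 62% = 15.7356% of Oakhollow Group plc.
Chain via Wildmere Trust → Pinebrook Holdings Ltd → Beacon Mining NL (R1): 96% × 79% × 63% × 24% = 11.467008% of Oakhollow Group plc.
Direct interest in Oakhollow Group plc: 13%.
Aggregating (R2): 15.7356% + 11.467008% + 13% = 40.202608%.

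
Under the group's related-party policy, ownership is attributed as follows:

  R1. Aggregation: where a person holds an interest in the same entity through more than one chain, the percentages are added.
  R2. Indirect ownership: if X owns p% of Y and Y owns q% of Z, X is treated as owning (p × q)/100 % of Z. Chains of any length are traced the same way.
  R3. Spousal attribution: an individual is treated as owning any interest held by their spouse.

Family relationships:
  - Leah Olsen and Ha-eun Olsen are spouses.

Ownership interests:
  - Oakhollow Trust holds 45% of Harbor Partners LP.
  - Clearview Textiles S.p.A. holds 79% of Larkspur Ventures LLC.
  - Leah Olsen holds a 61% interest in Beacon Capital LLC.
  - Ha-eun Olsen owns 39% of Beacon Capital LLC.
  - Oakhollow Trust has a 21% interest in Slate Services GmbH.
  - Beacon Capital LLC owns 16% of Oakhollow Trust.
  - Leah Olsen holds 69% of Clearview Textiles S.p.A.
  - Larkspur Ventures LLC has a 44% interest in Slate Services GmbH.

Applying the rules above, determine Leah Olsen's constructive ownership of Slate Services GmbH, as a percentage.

By spousal attribution (R3), Leah Olsen is treated as also owning Ha-eun Olsen's interest in Beacon Capital LLC, giving 61% + 39% = 100%.
Chain via Clearview Textiles S.p.A. → Larkspur Ventures LLC (R2): 69% × 79% × 44% = 23.9844% of Slate Services GmbH.
Chain via Beacon Capital LLC → Oakhollow Trust (R2): 100% × 16% × 21% = 3.36% of Slate Services GmbH.
Aggregating (R1): 23.9844% + 3.36% = 27.3444%.

27.3444%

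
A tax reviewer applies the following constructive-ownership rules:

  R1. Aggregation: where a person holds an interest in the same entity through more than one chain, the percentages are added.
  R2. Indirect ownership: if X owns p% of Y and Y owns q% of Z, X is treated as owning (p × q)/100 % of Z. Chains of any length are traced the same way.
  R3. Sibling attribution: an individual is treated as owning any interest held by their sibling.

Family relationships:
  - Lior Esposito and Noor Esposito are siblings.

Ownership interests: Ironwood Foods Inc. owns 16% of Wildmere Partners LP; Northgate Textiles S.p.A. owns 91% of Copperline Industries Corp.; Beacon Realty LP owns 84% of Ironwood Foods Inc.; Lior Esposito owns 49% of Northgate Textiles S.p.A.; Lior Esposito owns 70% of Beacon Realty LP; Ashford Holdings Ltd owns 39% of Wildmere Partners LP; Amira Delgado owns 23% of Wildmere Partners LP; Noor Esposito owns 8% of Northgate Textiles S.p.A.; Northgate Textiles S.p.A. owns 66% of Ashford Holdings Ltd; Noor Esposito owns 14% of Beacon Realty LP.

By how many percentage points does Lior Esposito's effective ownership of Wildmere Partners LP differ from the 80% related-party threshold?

By sibling attribution (R3), Lior Esposito is treated as also owning Noor Esposito's interest in Northgate Textiles S.p.A, giving 49% + 8% = 57%.
By sibling attribution (R3), Lior Esposito is treated as also owning Noor Esposito's interest in Beacon Realty LP, giving 70% + 14% = 84%.
Chain via Northgate Textiles S.p.A. → Ashford Holdings Ltd (R2): 57% × 66% × 39% = 14.6718% of Wildmere Partners LP.
Chain via Beacon Realty LP → Ironwood Foods Inc. (R2): 84% × 84% × 16% = 11.2896% of Wildmere Partners LP.
Aggregating (R1): 14.6718% + 11.2896% = 25.9614%.
25.9614% falls short of the 80% threshold by 54.0386 percentage points.

54.0386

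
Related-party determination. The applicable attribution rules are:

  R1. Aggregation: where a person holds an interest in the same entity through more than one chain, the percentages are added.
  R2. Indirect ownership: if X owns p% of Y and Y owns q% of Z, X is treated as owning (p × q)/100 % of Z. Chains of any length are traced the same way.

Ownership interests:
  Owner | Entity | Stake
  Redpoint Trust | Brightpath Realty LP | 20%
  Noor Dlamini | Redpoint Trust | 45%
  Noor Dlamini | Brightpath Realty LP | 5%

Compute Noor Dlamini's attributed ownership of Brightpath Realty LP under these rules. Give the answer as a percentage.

14%

Chain via Redpoint Trust (R2): 45% × 20% = 9% of Brightpath Realty LP.
Direct interest in Brightpath Realty LP: 5%.
Aggregating (R1): 9% + 5% = 14%.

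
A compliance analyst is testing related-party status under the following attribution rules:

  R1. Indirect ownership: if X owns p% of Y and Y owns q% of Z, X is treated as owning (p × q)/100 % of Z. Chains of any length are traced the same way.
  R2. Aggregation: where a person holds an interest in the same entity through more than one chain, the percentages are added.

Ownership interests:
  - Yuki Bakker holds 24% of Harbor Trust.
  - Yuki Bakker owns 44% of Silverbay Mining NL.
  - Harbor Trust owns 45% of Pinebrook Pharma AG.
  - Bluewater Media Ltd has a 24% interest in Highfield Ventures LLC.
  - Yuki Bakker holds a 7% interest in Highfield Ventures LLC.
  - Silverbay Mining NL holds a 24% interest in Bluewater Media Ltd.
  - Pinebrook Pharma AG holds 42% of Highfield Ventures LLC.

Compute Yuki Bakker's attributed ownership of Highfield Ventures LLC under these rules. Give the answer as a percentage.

14.0704%

Chain via Silverbay Mining NL → Bluewater Media Ltd (R1): 44% × 24% × 24% = 2.5344% of Highfield Ventures LLC.
Chain via Harbor Trust → Pinebrook Pharma AG (R1): 24% × 45% × 42% = 4.536% of Highfield Ventures LLC.
Direct interest in Highfield Ventures LLC: 7%.
Aggregating (R2): 2.5344% + 4.536% + 7% = 14.0704%.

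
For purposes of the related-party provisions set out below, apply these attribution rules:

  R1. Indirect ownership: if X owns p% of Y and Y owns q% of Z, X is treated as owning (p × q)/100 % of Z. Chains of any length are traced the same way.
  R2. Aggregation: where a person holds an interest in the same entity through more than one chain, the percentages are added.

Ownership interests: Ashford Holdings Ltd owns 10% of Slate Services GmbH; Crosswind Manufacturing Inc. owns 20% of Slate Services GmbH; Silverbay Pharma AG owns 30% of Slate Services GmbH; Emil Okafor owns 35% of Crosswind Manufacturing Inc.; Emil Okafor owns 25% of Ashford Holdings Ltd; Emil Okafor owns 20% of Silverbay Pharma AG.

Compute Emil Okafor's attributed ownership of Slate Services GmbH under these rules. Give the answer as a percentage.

Chain via Crosswind Manufacturing Inc. (R1): 35% × 20% = 7% of Slate Services GmbH.
Chain via Silverbay Pharma AG (R1): 20% × 30% = 6% of Slate Services GmbH.
Chain via Ashford Holdings Ltd (R1): 25% × 10% = 2.5% of Slate Services GmbH.
Aggregating (R2): 7% + 6% + 2.5% = 15.5%.

15.5%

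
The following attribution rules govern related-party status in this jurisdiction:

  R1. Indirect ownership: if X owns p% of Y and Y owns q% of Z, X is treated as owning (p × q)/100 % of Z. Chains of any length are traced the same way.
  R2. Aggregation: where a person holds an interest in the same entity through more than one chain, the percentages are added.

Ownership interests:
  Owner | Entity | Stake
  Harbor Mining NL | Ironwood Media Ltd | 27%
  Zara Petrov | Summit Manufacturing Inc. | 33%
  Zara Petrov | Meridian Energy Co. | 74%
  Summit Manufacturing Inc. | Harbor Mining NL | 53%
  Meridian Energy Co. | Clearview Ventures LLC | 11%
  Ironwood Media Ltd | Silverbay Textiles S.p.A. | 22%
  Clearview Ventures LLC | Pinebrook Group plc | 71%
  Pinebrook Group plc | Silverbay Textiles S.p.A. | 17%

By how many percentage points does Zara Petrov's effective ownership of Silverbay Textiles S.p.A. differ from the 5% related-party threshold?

Chain via Summit Manufacturing Inc. → Harbor Mining NL → Ironwood Media Ltd (R1): 33% × 53% × 27% × 22% = 1.038906% of Silverbay Textiles S.p.A.
Chain via Meridian Energy Co. → Clearview Ventures LLC → Pinebrook Group plc (R1): 74% × 11% × 71% × 17% = 0.982498% of Silverbay Textiles S.p.A.
Aggregating (R2): 1.038906% + 0.982498% = 2.021404%.
2.021404% falls short of the 5% threshold by 2.978596 percentage points.

2.978596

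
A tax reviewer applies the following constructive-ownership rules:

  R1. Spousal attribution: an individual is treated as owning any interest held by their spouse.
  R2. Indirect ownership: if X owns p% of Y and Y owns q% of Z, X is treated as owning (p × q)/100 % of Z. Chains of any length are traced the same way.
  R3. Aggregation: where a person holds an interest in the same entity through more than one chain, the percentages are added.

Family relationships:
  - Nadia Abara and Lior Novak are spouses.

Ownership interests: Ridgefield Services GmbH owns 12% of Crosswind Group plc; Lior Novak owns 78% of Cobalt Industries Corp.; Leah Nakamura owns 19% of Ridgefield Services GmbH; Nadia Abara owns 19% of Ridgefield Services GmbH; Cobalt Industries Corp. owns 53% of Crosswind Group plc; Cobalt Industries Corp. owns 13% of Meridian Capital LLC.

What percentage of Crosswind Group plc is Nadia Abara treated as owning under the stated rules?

43.62%

By spousal attribution (R1), Nadia Abara is treated as owning Lior Novak's 78% interest in Cobalt Industries Corp.
Chain via Ridgefield Services GmbH (R2): 19% × 12% = 2.28% of Crosswind Group plc.
Chain via Cobalt Industries Corp. (R2): 78% × 53% = 41.34% of Crosswind Group plc.
Aggregating (R3): 2.28% + 41.34% = 43.62%.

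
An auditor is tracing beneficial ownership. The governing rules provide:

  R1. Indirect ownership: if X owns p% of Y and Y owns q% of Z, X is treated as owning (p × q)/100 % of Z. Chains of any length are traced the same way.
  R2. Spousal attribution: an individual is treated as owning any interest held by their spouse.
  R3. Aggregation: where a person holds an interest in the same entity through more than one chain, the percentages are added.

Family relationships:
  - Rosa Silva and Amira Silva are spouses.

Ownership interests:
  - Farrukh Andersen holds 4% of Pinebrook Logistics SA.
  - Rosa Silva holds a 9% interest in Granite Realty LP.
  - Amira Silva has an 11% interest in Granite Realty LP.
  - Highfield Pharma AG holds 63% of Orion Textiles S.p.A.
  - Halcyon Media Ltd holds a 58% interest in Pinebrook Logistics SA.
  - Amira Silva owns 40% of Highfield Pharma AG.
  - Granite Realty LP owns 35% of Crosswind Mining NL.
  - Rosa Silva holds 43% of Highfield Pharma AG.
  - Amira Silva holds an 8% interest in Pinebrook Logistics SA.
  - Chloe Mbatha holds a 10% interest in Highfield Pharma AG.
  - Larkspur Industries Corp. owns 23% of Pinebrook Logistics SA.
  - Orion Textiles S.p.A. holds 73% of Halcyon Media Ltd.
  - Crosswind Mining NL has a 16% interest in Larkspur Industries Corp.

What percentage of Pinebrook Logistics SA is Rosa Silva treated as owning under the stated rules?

30.397186%

By spousal attribution (R2), Rosa Silva is treated as also owning Amira Silva's interest in Highfield Pharma AG, giving 43% + 40% = 83%.
By spousal attribution (R2), Rosa Silva is treated as also owning Amira Silva's interest in Granite Realty LP, giving 9% + 11% = 20%.
By spousal attribution (R2), Rosa Silva is treated as owning Amira Silva's 8% interest in Pinebrook Logistics SA.
Chain via Highfield Pharma AG → Orion Textiles S.p.A. → Halcyon Media Ltd (R1): 83% × 63% × 73% × 58% = 22.139586% of Pinebrook Logistics SA.
Chain via Granite Realty LP → Crosswind Mining NL → Larkspur Industries Corp. (R1): 20% × 35% × 16% × 23% = 0.2576% of Pinebrook Logistics SA.
Direct interest in Pinebrook Logistics SA: 8%.
Aggregating (R3): 22.139586% + 0.2576% + 8% = 30.397186%.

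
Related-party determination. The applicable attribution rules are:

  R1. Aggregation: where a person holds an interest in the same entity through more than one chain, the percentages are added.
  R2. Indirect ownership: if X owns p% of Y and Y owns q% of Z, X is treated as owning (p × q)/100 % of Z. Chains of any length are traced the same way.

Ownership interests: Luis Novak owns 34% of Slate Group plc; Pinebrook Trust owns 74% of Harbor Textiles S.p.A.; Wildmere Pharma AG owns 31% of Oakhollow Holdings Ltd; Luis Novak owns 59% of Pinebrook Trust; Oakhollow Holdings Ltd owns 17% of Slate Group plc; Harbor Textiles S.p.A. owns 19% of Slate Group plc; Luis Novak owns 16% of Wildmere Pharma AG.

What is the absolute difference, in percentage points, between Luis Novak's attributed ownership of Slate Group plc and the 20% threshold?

Chain via Pinebrook Trust → Harbor Textiles S.p.A. (R2): 59% × 74% × 19% = 8.2954% of Slate Group plc.
Chain via Wildmere Pharma AG → Oakhollow Holdings Ltd (R2): 16% × 31% × 17% = 0.8432% of Slate Group plc.
Direct interest in Slate Group plc: 34%.
Aggregating (R1): 8.2954% + 0.8432% + 34% = 43.1386%.
43.1386% exceeds the 20% threshold by 23.1386 percentage points.

23.1386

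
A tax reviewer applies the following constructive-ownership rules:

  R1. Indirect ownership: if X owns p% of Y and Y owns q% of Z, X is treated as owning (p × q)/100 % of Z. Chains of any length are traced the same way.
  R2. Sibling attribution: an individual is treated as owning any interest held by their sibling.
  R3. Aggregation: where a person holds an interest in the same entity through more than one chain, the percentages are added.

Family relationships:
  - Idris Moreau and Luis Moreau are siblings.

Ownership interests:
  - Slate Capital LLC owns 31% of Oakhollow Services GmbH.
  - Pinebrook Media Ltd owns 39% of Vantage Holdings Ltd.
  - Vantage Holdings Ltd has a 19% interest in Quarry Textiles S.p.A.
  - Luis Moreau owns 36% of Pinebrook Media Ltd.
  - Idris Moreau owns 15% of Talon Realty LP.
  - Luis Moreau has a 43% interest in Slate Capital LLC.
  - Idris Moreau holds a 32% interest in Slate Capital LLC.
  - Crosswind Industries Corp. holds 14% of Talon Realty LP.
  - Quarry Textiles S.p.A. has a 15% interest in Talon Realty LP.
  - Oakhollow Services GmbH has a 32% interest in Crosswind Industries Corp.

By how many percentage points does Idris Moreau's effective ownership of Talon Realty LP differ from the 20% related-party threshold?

3.55826

By sibling attribution (R2), Idris Moreau is treated as also owning Luis Moreau's interest in Slate Capital LLC, giving 32% + 43% = 75%.
By sibling attribution (R2), Idris Moreau is treated as owning Luis Moreau's 36% interest in Pinebrook Media Ltd.
Chain via Slate Capital LLC → Oakhollow Services GmbH → Crosswind Industries Corp. (R1): 75% × 31% × 32% × 14% = 1.0416% of Talon Realty LP.
Direct interest in Talon Realty LP: 15%.
Chain via Pinebrook Media Ltd → Vantage Holdings Ltd → Quarry Textiles S.p.A. (R1): 36% × 39% × 19% × 15% = 0.40014% of Talon Realty LP.
Aggregating (R3): 1.0416% + 15% + 0.40014% = 16.44174%.
16.44174% falls short of the 20% threshold by 3.55826 percentage points.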